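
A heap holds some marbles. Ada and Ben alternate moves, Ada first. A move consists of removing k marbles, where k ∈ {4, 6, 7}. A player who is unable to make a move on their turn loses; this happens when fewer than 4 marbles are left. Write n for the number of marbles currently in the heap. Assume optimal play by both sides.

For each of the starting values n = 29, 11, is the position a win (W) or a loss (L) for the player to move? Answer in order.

Compute win/loss labels from the base case upward. A position with no move is L. Any other position is W if it can reach an L in one move, else L.
n=0: no move → L
n=1: no move → L
n=2: no move → L
n=3: no move → L
n=4: W (go to 0, an L position)
n=5: W (go to 1, an L position)
n=6: W (go to 2, an L position)
n=7: W (go to 3, an L position)
n=8: W (go to 2, an L position)
n=9: W (go to 3, an L position)
n=10: W (go to 3, an L position)
n=11: L (options 7(W), 5(W), 4(W) are all W)
n=12: L (options 8(W), 6(W), 5(W) are all W)
n=13: L (options 9(W), 7(W), 6(W) are all W)
n=14: L (options 10(W), 8(W), 7(W) are all W)
n=15: W (go to 11, an L position)
n=16: W (go to 12, an L position)
n=17: W (go to 13, an L position)
n=18: W (go to 14, an L position)
n=19: W (go to 13, an L position)
n=20: W (go to 14, an L position)
n=21: W (go to 14, an L position)
n=22: L (options 18(W), 16(W), 15(W) are all W)
n=23: L (options 19(W), 17(W), 16(W) are all W)
n=24: L (options 20(W), 18(W), 17(W) are all W)
n=25: L (options 21(W), 19(W), 18(W) are all W)
n=26: W (go to 22, an L position)
n=27: W (go to 23, an L position)
n=28: W (go to 24, an L position)
n=29: W (go to 25, an L position)

29: W, 11: L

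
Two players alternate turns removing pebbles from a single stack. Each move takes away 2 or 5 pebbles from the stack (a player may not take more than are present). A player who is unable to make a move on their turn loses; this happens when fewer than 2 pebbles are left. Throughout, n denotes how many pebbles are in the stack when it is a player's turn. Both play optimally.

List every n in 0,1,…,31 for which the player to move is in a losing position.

Build the W/L table. Terminal = L. A non-terminal position is W if it has a move to some L; otherwise it is L.
n=0: no move → L
n=1: no move → L
n=2: →0(L), so W
n=3: →1(L), so W
n=4: →2(W) only, which is W, so L
n=5: →0(L), so W
n=6: →4(L), so W
n=7: →5(W), 2(W) — all W, so L
n=8: →6(W), 3(W) — all W, so L
n=9: →7(L), so W
n=10: →8(L), so W
n=11: →9(W), 6(W) — all W, so L
n=12: →7(L), so W
n=13: →11(L), so W
n=14: →12(W), 9(W) — all W, so L
n=15: →13(W), 10(W) — all W, so L
n=16: →14(L), so W
n=17: →15(L), so W
n=18: →16(W), 13(W) — all W, so L
n=19: →14(L), so W
n=20: →18(L), so W
n=21: →19(W), 16(W) — all W, so L
n=22: →20(W), 17(W) — all W, so L
n=23: →21(L), so W
n=24: →22(L), so W
n=25: →23(W), 20(W) — all W, so L
n=26: →21(L), so W
n=27: →25(L), so W
n=28: →26(W), 23(W) — all W, so L
n=29: →27(W), 24(W) — all W, so L
n=30: →28(L), so W
n=31: →29(L), so W
Reading off the rows marked L gives the requested list; there are 14 such values of n.

0, 1, 4, 7, 8, 11, 14, 15, 18, 21, 22, 25, 28, 29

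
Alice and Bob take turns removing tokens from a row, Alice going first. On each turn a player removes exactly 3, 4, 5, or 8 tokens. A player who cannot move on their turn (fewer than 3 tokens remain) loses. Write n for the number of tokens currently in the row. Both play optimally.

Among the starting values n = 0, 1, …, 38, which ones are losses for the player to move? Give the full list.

Label each position W (a win for the player to move) or L (a loss). A position with no legal move is L; any other position is W exactly when some move reaches an L, and L when every move reaches a W.
n=0: no move → L
n=1: no move → L
n=2: no move → L
n=3: →0(L), so W
n=4: →1(L), so W
n=5: →2(L), so W
n=6: →2(L), so W
n=7: →2(L), so W
n=8: →0(L), so W
n=9: →1(L), so W
n=10: →2(L), so W
n=11: →8(W), 7(W), 6(W), 3(W) — all W, so L
n=12: →9(W), 8(W), 7(W), 4(W) — all W, so L
n=13: →10(W), 9(W), 8(W), 5(W) — all W, so L
n=14: →11(L), so W
n=15: →12(L), so W
n=16: →13(L), so W
n=17: →13(L), so W
n=18: →13(L), so W
n=19: →11(L), so W
n=20: →12(L), so W
n=21: →13(L), so W
n=22: →19(W), 18(W), 17(W), 14(W) — all W, so L
n=23: →20(W), 19(W), 18(W), 15(W) — all W, so L
n=24: →21(W), 20(W), 19(W), 16(W) — all W, so L
n=25: →22(L), so W
n=26: →23(L), so W
n=27: →24(L), so W
n=28: →24(L), so W
n=29: →24(L), so W
n=30: →22(L), so W
n=31: →23(L), so W
n=32: →24(L), so W
n=33: →30(W), 29(W), 28(W), 25(W) — all W, so L
n=34: →31(W), 30(W), 29(W), 26(W) — all W, so L
n=35: →32(W), 31(W), 30(W), 27(W) — all W, so L
n=36: →33(L), so W
n=37: →34(L), so W
n=38: →35(L), so W
The losing starting values of n are exactly the entries labelled L in this table (12 of them).

0, 1, 2, 11, 12, 13, 22, 23, 24, 33, 34, 35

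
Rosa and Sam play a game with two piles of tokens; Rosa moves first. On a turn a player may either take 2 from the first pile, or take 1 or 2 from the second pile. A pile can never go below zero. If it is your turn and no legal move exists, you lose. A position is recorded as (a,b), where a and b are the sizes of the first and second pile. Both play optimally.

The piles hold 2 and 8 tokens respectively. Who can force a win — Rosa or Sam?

Rosa wins.

Build the W/L table. Terminal = L. A non-terminal position is W if it has a move to some L; otherwise it is L.
No move ever increases a pile, so every position that can arise here has a ≤ 2 and b ≤ 8; it is enough to label the cells with 0 ≤ a ≤ 2 and 0 ≤ b ≤ 8.
Every move lowers a or b (never raises either), so fill the grid row by row in increasing a, and left to right within a row: each cell's successors are then already labelled.
      b=0  b=1  b=2  b=3  b=4  b=5  b=6  b=7  b=8
a=0:    L    W    W    L    W    W    L    W    W
a=1:    L    W    W    L    W    W    L    W    W
a=2:    W    L    W    W    L    W    W    L    W
Cells with no legal move (terminal, hence L): (0,0), (1,0).
The remaining L cells, each justified by listing all of its moves:
(0,3): L (options (0,2)(W), (0,1)(W) are all W)
(0,6): L (options (0,5)(W), (0,4)(W) are all W)
(1,3): L (options (1,2)(W), (1,1)(W) are all W)
(1,6): L (options (1,5)(W), (1,4)(W) are all W)
(2,1): L (options (0,1)(W), (2,0)(W) are all W)
(2,4): L (options (0,4)(W), (2,3)(W), (2,2)(W) are all W)
(2,7): L (options (0,7)(W), (2,6)(W), (2,5)(W) are all W)
Every other cell has at least one move into one of the L cells above, so it is W.
The starting position (2,8) is W: Rosa should move to (2,7), handing over an L position.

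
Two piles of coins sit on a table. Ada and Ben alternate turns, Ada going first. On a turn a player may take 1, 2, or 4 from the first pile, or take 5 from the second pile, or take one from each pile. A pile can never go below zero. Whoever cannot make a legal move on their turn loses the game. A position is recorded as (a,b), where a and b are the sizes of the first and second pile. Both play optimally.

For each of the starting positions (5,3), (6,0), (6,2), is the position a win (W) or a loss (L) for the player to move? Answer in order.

(5,3): W, (6,0): L, (6,2): L

Use the standard recursion: the mover loses at a terminal position; elsewhere, the mover wins exactly when some move hands the opponent an L position.
No move ever increases a pile, so every position that can arise here has a ≤ 6 and b ≤ 3; it is enough to label the cells with 0 ≤ a ≤ 6 and 0 ≤ b ≤ 3.
Every move lowers a or b (never raises either), so fill the grid row by row in increasing a, and left to right within a row: each cell's successors are then already labelled.
      b=0  b=1  b=2  b=3
a=0:    L    L    L    L
a=1:    W    W    W    W
a=2:    W    W    W    W
a=3:    L    L    L    L
a=4:    W    W    W    W
a=5:    W    W    W    W
a=6:    L    L    L    L
Cells with no legal move (terminal, hence L): (0,0), (0,1), (0,2), (0,3).
The remaining L cells, each justified by listing all of its moves:
(3,0): →(2,0)(W), (1,0)(W) — all W, so L
(3,1): →(2,1)(W), (1,1)(W), (2,0)(W) — all W, so L
(3,2): →(2,2)(W), (1,2)(W), (2,1)(W) — all W, so L
(3,3): →(2,3)(W), (1,3)(W), (2,2)(W) — all W, so L
(6,0): →(5,0)(W), (4,0)(W), (2,0)(W) — all W, so L
(6,1): →(5,1)(W), (4,1)(W), (2,1)(W), (5,0)(W) — all W, so L
(6,2): →(5,2)(W), (4,2)(W), (2,2)(W), (5,1)(W) — all W, so L
(6,3): →(5,3)(W), (4,3)(W), (2,3)(W), (5,2)(W) — all W, so L
Every other cell has at least one move into one of the L cells above, so it is W.
(5,3): the move to (3,3) reaches an L cell, so W
(6,0): one of the L cells justified above, so L
(6,2): one of the L cells justified above, so L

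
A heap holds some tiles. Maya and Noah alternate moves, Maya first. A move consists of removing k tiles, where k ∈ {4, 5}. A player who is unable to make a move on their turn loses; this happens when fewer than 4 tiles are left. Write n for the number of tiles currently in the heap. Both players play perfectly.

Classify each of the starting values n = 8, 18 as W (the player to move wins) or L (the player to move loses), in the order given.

Compute win/loss labels from the base case upward. A position with no move is L. Any other position is W if it can reach an L in one move, else L.
n=0: no move → L
n=1: no move → L
n=2: no move → L
n=3: no move → L
n=4: reaches L-position 0 → W
n=5: reaches L-position 1 → W
n=6: reaches L-position 2 → W
n=7: reaches L-position 3 → W
n=8: reaches L-position 3 → W
n=9: only reaches 5(W), 4(W), all W → L
n=10: only reaches 6(W), 5(W), all W → L
n=11: only reaches 7(W), 6(W), all W → L
n=12: only reaches 8(W), 7(W), all W → L
n=13: reaches L-position 9 → W
n=14: reaches L-position 10 → W
n=15: reaches L-position 11 → W
n=16: reaches L-position 12 → W
n=17: reaches L-position 12 → W
n=18: only reaches 14(W), 13(W), all W → L

8: W, 18: L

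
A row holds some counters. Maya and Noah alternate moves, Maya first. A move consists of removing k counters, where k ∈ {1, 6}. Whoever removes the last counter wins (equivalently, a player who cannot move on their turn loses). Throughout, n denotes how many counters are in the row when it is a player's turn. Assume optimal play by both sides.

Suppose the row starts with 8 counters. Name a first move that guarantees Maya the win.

Positions with no move are L. A position that does have a move is losing for the player to move precisely when every available move leads to a winning position for the opponent. Fill in the labels:
n=0: no move → L
n=1: W (go to 0, an L position)
n=2: L (sole option 1(W) is W)
n=3: W (go to 2, an L position)
n=4: L (sole option 3(W) is W)
n=5: W (go to 4, an L position)
n=6: W (go to 0, an L position)
n=7: L (options 6(W), 1(W) are all W)
n=8: W (go to 7, an L position)
From 8, the L positions reachable in one move are: 7, 2. Any move reaching one of these is winning.

Remove 1, leaving 7.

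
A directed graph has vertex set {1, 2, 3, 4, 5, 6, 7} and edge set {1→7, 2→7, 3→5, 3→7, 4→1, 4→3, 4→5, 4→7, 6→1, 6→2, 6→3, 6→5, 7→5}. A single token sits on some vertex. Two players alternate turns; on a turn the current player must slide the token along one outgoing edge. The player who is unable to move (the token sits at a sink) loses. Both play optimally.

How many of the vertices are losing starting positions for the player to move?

Classify positions by backward induction: terminal positions (no move available) are L. From any other position, the mover wins iff some move reaches an L.
Every edge goes from a vertex to one that appears earlier in the order 5, 7, 2, 1, 3, 6, 4, so processing vertices in that order labels each vertex after all of its successors.
5: no outgoing edge → L
7: →5(L), so W
2: →7(W) only, which is W, so L
1: →7(W) only, which is W, so L
3: →5(L), so W
6: →1(L), so W
4: →1(L), so W
The L vertices are 1, 2, 5; that is 3 in all.

3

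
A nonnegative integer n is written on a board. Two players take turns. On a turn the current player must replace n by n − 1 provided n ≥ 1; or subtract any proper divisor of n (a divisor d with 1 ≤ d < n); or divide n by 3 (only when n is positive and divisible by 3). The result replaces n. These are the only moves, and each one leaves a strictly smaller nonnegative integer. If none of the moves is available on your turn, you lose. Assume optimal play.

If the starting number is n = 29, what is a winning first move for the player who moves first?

Build the W/L table. Terminal = L. A non-terminal position is W if it has a move to some L; otherwise it is L.
n=0: no move → L
n=1: →0(L), so W
n=2: →1(W) only, which is W, so L
n=3: →2(L), so W
n=4: →2(L), so W
n=5: →4(W) only, which is W, so L
n=6: →2(L), so W
n=7: →6(W) only, which is W, so L
n=8: →7(L), so W
n=9: →3(W), 6(W), 8(W) — all W, so L
n=10: →5(L), so W
n=11: →10(W) only, which is W, so L
n=12: →9(L), so W
n=13: →12(W) only, which is W, so L
n=14: →7(L), so W
n=15: →5(L), so W
n=16: →8(W), 12(W), 14(W), 15(W) — all W, so L
n=17: →16(L), so W
n=18: →9(L), so W
n=19: →18(W) only, which is W, so L
n=20: →16(L), so W
n=21: →7(L), so W
n=22: →11(L), so W
n=23: →22(W) only, which is W, so L
n=24: →16(L), so W
n=25: →20(W), 24(W) — all W, so L
n=26: →13(L), so W
n=27: →9(L), so W
n=28: →14(W), 21(W), 24(W), 26(W), 27(W) — all W, so L
n=29: →28(L), so W
From 29, the L positions reachable in one move are: 28.

Move to 28.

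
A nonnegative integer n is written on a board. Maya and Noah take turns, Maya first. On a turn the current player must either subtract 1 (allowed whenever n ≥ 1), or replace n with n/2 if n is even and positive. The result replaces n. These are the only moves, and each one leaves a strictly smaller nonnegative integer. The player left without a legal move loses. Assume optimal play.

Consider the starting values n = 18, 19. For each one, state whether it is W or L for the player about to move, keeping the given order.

Build the W/L table. Terminal = L. A non-terminal position is W if it has a move to some L; otherwise it is L.
n=0: no move → L
n=1: W (go to 0, an L position)
n=2: L (sole option 1(W) is W)
n=3: W (go to 2, an L position)
n=4: W (go to 2, an L position)
n=5: L (sole option 4(W) is W)
n=6: W (go to 5, an L position)
n=7: L (sole option 6(W) is W)
n=8: W (go to 7, an L position)
n=9: L (sole option 8(W) is W)
n=10: W (go to 5, an L position)
n=11: L (sole option 10(W) is W)
n=12: W (go to 11, an L position)
n=13: L (sole option 12(W) is W)
n=14: W (go to 7, an L position)
n=15: L (sole option 14(W) is W)
n=16: W (go to 15, an L position)
n=17: L (sole option 16(W) is W)
n=18: W (go to 9, an L position)
n=19: L (sole option 18(W) is W)

18: W, 19: L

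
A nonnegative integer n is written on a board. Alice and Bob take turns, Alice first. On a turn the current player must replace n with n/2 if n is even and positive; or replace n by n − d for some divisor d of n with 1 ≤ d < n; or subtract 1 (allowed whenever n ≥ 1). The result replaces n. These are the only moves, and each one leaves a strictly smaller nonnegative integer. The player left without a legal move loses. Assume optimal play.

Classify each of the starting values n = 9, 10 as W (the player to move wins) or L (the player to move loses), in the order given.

Label each position W (a win for the player to move) or L (a loss). A position with no legal move is L; any other position is W exactly when some move reaches an L, and L when every move reaches a W.
n=0: no move → L
n=1: can move to 0, which is L ⇒ W
n=2: the only move is to 1(W), a W ⇒ L
n=3: can move to 2, which is L ⇒ W
n=4: can move to 2, which is L ⇒ W
n=5: the only move is to 4(W), a W ⇒ L
n=6: can move to 5, which is L ⇒ W
n=7: the only move is to 6(W), a W ⇒ L
n=8: can move to 7, which is L ⇒ W
n=9: moves to 6(W), 8(W); every one is W ⇒ L
n=10: can move to 5, which is L ⇒ W

9: L, 10: W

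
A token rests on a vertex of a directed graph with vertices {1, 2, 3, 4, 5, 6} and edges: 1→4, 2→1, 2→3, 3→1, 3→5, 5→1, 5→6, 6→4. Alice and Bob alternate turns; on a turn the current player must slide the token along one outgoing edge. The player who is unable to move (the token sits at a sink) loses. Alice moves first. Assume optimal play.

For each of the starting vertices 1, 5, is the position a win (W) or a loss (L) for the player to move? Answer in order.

1: W, 5: L

Label each position W (a win for the player to move) or L (a loss). A position with no legal move is L; any other position is W exactly when some move reaches an L, and L when every move reaches a W.
Every edge goes from a vertex to one that appears earlier in the order 4, 1, 6, 5, 3, 2, so processing vertices in that order labels each vertex after all of its successors.
4: no outgoing edge → L
1: can move to 4, which is L ⇒ W
6: can move to 4, which is L ⇒ W
5: moves to 6(W), 1(W); every one is W ⇒ L
3: can move to 5, which is L ⇒ W
2: moves to 3(W), 1(W); every one is W ⇒ L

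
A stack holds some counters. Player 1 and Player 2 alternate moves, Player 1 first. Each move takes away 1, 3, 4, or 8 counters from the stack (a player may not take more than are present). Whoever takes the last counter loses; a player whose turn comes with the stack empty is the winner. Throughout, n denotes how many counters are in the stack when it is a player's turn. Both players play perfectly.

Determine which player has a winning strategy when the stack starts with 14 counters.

Player 1 wins.

Classify positions by backward induction: terminal positions (no move available) are W. From any other position, the mover wins iff some move reaches an L.
n=0: no move; the opponent has just taken the last counter and therefore loses → W
n=1: →0(W) only, which is W, so L
n=2: →1(L), so W
n=3: →2(W), 0(W) — all W, so L
n=4: →3(L), so W
n=5: →1(L), so W
n=6: →3(L), so W
n=7: →3(L), so W
n=8: →7(W), 5(W), 4(W), 0(W) — all W, so L
n=9: →8(L), so W
n=10: →9(W), 7(W), 6(W), 2(W) — all W, so L
n=11: →10(L), so W
n=12: →8(L), so W
n=13: →10(L), so W
n=14: →10(L), so W
From 14 Player 1 can remove 4, leaving 10, reaching an L position.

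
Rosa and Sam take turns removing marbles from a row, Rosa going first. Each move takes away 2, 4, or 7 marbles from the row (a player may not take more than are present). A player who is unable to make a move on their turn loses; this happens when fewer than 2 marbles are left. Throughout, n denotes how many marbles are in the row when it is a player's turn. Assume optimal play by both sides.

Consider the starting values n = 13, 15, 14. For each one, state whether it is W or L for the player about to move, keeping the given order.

Use the standard recursion: the mover loses at a terminal position; elsewhere, the mover wins exactly when some move hands the opponent an L position.
n=0: no move → L
n=1: no move → L
n=2: W (go to 0, an L position)
n=3: W (go to 1, an L position)
n=4: W (go to 0, an L position)
n=5: W (go to 1, an L position)
n=6: L (options 4(W), 2(W) are all W)
n=7: W (go to 0, an L position)
n=8: W (go to 6, an L position)
n=9: L (options 7(W), 5(W), 2(W) are all W)
n=10: W (go to 6, an L position)
n=11: W (go to 9, an L position)
n=12: L (options 10(W), 8(W), 5(W) are all W)
n=13: W (go to 9, an L position)
n=14: W (go to 12, an L position)
n=15: L (options 13(W), 11(W), 8(W) are all W)

13: W, 15: L, 14: W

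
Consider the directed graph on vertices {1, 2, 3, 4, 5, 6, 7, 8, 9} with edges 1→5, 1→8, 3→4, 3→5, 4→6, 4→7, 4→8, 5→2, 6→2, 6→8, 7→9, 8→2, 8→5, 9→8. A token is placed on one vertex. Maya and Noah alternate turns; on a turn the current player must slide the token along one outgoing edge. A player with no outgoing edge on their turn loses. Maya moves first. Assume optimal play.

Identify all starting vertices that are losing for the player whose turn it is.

1, 2, 4, 9

Work bottom-up. With no move the player to move loses. Otherwise the position is W if at least one move leads to an L position for the opponent, and L if every move leads to a W.
Every edge goes from a vertex to one that appears earlier in the order 2, 5, 8, 6, 9, 1, 7, 4, 3, so processing vertices in that order labels each vertex after all of its successors.
2: no outgoing edge → L
5: →2(L), so W
8: →2(L), so W
6: →2(L), so W
9: →8(W) only, which is W, so L
1: →8(W), 5(W) — all W, so L
7: →9(L), so W
4: →7(W), 6(W), 8(W) — all W, so L
3: →4(L), so W
The losing starting vertices are exactly the entries labelled L in this table (4 of them).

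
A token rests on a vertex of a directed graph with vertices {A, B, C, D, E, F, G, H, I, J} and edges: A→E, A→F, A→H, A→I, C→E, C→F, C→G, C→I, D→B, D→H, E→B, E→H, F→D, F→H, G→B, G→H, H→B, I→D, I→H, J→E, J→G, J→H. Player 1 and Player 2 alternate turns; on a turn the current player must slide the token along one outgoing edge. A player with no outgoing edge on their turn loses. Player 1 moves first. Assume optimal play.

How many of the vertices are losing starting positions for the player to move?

Label each position W (a win for the player to move) or L (a loss). A position with no legal move is L; any other position is W exactly when some move reaches an L, and L when every move reaches a W.
Every edge goes from a vertex to one that appears earlier in the order B, H, D, E, F, G, I, C, A, J, so processing vertices in that order labels each vertex after all of its successors.
B: no outgoing edge → L
H: W (go to B, an L position)
D: W (go to B, an L position)
E: W (go to B, an L position)
F: L (options D(W), H(W) are all W)
G: W (go to B, an L position)
I: L (options D(W), H(W) are all W)
C: W (go to I, an L position)
A: W (go to I, an L position)
J: L (options G(W), E(W), H(W) are all W)
The L vertices are B, F, I, J; that is 4 in all.

4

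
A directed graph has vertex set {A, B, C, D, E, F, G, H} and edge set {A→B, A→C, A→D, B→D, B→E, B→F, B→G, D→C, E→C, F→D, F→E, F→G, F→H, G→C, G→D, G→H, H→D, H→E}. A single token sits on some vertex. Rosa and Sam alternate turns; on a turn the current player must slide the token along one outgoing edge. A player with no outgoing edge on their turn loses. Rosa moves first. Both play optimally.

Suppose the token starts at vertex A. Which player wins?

Positions with no move are L. A position that does have a move is losing for the player to move precisely when every available move leads to a winning position for the opponent. Fill in the labels:
Every edge goes from a vertex to one that appears earlier in the order C, E, D, H, G, F, B, A, so processing vertices in that order labels each vertex after all of its successors.
C: no outgoing edge → L
E: can move to C, which is L ⇒ W
D: can move to C, which is L ⇒ W
H: moves to D(W), E(W); every one is W ⇒ L
G: can move to H, which is L ⇒ W
F: can move to H, which is L ⇒ W
B: moves to F(W), G(W), D(W), E(W); every one is W ⇒ L
A: can move to B, which is L ⇒ W
From A Rosa can move to B, reaching an L position.

Rosa wins.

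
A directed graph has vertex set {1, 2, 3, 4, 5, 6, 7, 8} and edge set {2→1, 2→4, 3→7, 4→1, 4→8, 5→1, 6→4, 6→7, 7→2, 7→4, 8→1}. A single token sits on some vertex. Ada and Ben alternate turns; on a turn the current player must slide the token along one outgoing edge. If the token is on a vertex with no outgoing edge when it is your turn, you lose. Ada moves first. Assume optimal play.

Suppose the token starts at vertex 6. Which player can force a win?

Work bottom-up. With no move the player to move loses. Otherwise the position is W if at least one move leads to an L position for the opponent, and L if every move leads to a W.
Every edge goes from a vertex to one that appears earlier in the order 1, 8, 4, 2, 7, 6, 5, 3, so processing vertices in that order labels each vertex after all of its successors.
1: no outgoing edge → L
8: reaches L-position 1 → W
4: reaches L-position 1 → W
2: reaches L-position 1 → W
7: only reaches 2(W), 4(W), all W → L
6: reaches L-position 7 → W
5: reaches L-position 1 → W
3: reaches L-position 7 → W
From 6 Ada can move to 7, reaching an L position.

Ada wins.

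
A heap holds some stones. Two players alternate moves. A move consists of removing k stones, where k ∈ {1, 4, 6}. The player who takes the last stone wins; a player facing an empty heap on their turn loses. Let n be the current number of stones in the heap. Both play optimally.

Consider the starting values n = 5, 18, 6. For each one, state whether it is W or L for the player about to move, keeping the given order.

Compute win/loss labels from the base case upward. A position with no move is L. Any other position is W if it can reach an L in one move, else L.
n=0: no move → L
n=1: W (go to 0, an L position)
n=2: L (sole option 1(W) is W)
n=3: W (go to 2, an L position)
n=4: W (go to 0, an L position)
n=5: L (options 4(W), 1(W) are all W)
n=6: W (go to 5, an L position)
n=7: L (options 6(W), 3(W), 1(W) are all W)
n=8: W (go to 7, an L position)
n=9: W (go to 5, an L position)
n=10: L (options 9(W), 6(W), 4(W) are all W)
n=11: W (go to 10, an L position)
n=12: L (options 11(W), 8(W), 6(W) are all W)
n=13: W (go to 12, an L position)
n=14: W (go to 10, an L position)
n=15: L (options 14(W), 11(W), 9(W) are all W)
n=16: W (go to 15, an L position)
n=17: L (options 16(W), 13(W), 11(W) are all W)
n=18: W (go to 17, an L position)

5: L, 18: W, 6: W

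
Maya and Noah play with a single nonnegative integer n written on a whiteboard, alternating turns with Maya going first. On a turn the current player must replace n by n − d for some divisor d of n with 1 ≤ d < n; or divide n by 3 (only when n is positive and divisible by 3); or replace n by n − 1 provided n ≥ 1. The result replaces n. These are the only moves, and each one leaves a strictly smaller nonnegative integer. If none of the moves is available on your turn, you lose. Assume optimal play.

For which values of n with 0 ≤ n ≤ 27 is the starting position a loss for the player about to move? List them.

Use the standard recursion: the mover loses at a terminal position; elsewhere, the mover wins exactly when some move hands the opponent an L position.
n=0: no move → L
n=1: →0(L), so W
n=2: →1(W) only, which is W, so L
n=3: →2(L), so W
n=4: →2(L), so W
n=5: →4(W) only, which is W, so L
n=6: →2(L), so W
n=7: →6(W) only, which is W, so L
n=8: →7(L), so W
n=9: →3(W), 6(W), 8(W) — all W, so L
n=10: →5(L), so W
n=11: →10(W) only, which is W, so L
n=12: →9(L), so W
n=13: →12(W) only, which is W, so L
n=14: →7(L), so W
n=15: →5(L), so W
n=16: →8(W), 12(W), 14(W), 15(W) — all W, so L
n=17: →16(L), so W
n=18: →9(L), so W
n=19: →18(W) only, which is W, so L
n=20: →16(L), so W
n=21: →7(L), so W
n=22: →11(L), so W
n=23: →22(W) only, which is W, so L
n=24: →16(L), so W
n=25: →20(W), 24(W) — all W, so L
n=26: →13(L), so W
n=27: →9(L), so W
The losing starting values of n are exactly the entries labelled L in this table (11 of them).

0, 2, 5, 7, 9, 11, 13, 16, 19, 23, 25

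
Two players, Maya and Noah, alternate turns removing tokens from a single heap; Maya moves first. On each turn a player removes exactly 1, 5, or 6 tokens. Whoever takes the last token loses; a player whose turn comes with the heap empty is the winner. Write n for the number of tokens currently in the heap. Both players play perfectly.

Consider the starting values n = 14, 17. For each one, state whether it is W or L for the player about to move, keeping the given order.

Classify positions by backward induction: terminal positions (no move available) are W. From any other position, the mover wins iff some move reaches an L.
n=0: no move; the opponent has just taken the last token and therefore loses → W
n=1: L (sole option 0(W) is W)
n=2: W (go to 1, an L position)
n=3: L (sole option 2(W) is W)
n=4: W (go to 3, an L position)
n=5: L (options 4(W), 0(W) are all W)
n=6: W (go to 5, an L position)
n=7: W (go to 1, an L position)
n=8: W (go to 3, an L position)
n=9: W (go to 3, an L position)
n=10: W (go to 5, an L position)
n=11: W (go to 5, an L position)
n=12: L (options 11(W), 7(W), 6(W) are all W)
n=13: W (go to 12, an L position)
n=14: L (options 13(W), 9(W), 8(W) are all W)
n=15: W (go to 14, an L position)
n=16: L (options 15(W), 11(W), 10(W) are all W)
n=17: W (go to 16, an L position)

14: L, 17: W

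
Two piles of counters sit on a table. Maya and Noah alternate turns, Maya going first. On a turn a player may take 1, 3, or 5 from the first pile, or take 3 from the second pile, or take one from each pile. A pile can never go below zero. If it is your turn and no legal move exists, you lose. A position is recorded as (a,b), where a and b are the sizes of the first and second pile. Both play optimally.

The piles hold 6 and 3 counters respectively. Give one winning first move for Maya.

Build the W/L table. Terminal = L. A non-terminal position is W if it has a move to some L; otherwise it is L.
No move ever increases a pile, so every position that can arise here has a ≤ 6 and b ≤ 3; it is enough to label the cells with 0 ≤ a ≤ 6 and 0 ≤ b ≤ 3.
Every move lowers a or b (never raises either), so fill the grid row by row in increasing a, and left to right within a row: each cell's successors are then already labelled.
      b=0  b=1  b=2  b=3
a=0:    L    L    L    W
a=1:    W    W    W    W
a=2:    L    L    L    W
a=3:    W    W    W    W
a=4:    L    L    L    W
a=5:    W    W    W    W
a=6:    L    L    L    W
Cells with no legal move (terminal, hence L): (0,0), (0,1), (0,2).
The remaining L cells, each justified by listing all of its moves:
(2,0): only reaches (1,0)(W), which is W → L
(2,1): only reaches (1,1)(W), (1,0)(W), all W → L
(2,2): only reaches (1,2)(W), (1,1)(W), all W → L
(4,0): only reaches (3,0)(W), (1,0)(W), all W → L
(4,1): only reaches (3,1)(W), (1,1)(W), (3,0)(W), all W → L
(4,2): only reaches (3,2)(W), (1,2)(W), (3,1)(W), all W → L
(6,0): only reaches (5,0)(W), (3,0)(W), (1,0)(W), all W → L
(6,1): only reaches (5,1)(W), (3,1)(W), (1,1)(W), (5,0)(W), all W → L
(6,2): only reaches (5,2)(W), (3,2)(W), (1,2)(W), (5,1)(W), all W → L
Every other cell has at least one move into one of the L cells above, so it is W.
From (6,3), the L positions reachable in one move are: (6,0).

Move to (6,0).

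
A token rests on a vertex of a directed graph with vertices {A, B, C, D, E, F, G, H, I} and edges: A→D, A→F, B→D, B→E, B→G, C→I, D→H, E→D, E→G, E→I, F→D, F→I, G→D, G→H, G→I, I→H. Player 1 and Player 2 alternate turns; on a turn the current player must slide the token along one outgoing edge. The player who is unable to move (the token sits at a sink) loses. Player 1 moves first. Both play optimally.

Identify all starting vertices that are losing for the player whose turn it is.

C, E, F, H

Work bottom-up. With no move the player to move loses. Otherwise the position is W if at least one move leads to an L position for the opponent, and L if every move leads to a W.
Every edge goes from a vertex to one that appears earlier in the order H, I, D, G, E, F, A, B, C, so processing vertices in that order labels each vertex after all of its successors.
H: no outgoing edge → L
I: can move to H, which is L ⇒ W
D: can move to H, which is L ⇒ W
G: can move to H, which is L ⇒ W
E: moves to G(W), D(W), I(W); every one is W ⇒ L
F: moves to D(W), I(W); every one is W ⇒ L
A: can move to F, which is L ⇒ W
B: can move to E, which is L ⇒ W
C: the only move is to I(W), a W ⇒ L
Reading off the rows marked L gives the requested list; there are 4 such vertices.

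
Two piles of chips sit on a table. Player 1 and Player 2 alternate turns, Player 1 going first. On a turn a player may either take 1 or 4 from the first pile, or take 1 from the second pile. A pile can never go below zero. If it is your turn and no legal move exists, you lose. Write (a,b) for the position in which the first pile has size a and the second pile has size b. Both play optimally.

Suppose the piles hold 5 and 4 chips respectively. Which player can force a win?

Label each position W (a win for the player to move) or L (a loss). A position with no legal move is L; any other position is W exactly when some move reaches an L, and L when every move reaches a W.
No move ever increases a pile, so every position that can arise here has a ≤ 5 and b ≤ 4; it is enough to label the cells with 0 ≤ a ≤ 5 and 0 ≤ b ≤ 4.
Every move lowers a or b (never raises either), so fill the grid row by row in increasing a, and left to right within a row: each cell's successors are then already labelled.
      b=0  b=1  b=2  b=3  b=4
a=0:    L    W    L    W    L
a=1:    W    L    W    L    W
a=2:    L    W    L    W    L
a=3:    W    L    W    L    W
a=4:    W    W    W    W    W
a=5:    L    W    L    W    L
Cells with no legal move (terminal, hence L): (0,0).
The remaining L cells, each justified by listing all of its moves:
(0,2): →(0,1)(W) only, which is W, so L
(0,4): →(0,3)(W) only, which is W, so L
(1,1): →(0,1)(W), (1,0)(W) — all W, so L
(1,3): →(0,3)(W), (1,2)(W) — all W, so L
(2,0): →(1,0)(W) only, which is W, so L
(2,2): →(1,2)(W), (2,1)(W) — all W, so L
(2,4): →(1,4)(W), (2,3)(W) — all W, so L
(3,1): →(2,1)(W), (3,0)(W) — all W, so L
(3,3): →(2,3)(W), (3,2)(W) — all W, so L
(5,0): →(4,0)(W), (1,0)(W) — all W, so L
(5,2): →(4,2)(W), (1,2)(W), (5,1)(W) — all W, so L
(5,4): →(4,4)(W), (1,4)(W), (5,3)(W) — all W, so L
Every other cell has at least one move into one of the L cells above, so it is W.
Every move from (5,4) reaches a W position, so the mover loses.

Player 2 wins.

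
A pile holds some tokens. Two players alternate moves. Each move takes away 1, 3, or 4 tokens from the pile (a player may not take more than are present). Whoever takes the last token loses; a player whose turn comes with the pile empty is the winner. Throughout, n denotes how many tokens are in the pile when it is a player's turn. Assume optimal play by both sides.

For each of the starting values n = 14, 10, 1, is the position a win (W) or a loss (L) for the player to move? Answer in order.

14: W, 10: L, 1: L

Label each position W (a win for the player to move) or L (a loss). A position with no legal move is W; any other position is W exactly when some move reaches an L, and L when every move reaches a W.
n=0: no move; the opponent has just taken the last token and therefore loses → W
n=1: only reaches 0(W), which is W → L
n=2: reaches L-position 1 → W
n=3: only reaches 2(W), 0(W), all W → L
n=4: reaches L-position 3 → W
n=5: reaches L-position 1 → W
n=6: reaches L-position 3 → W
n=7: reaches L-position 3 → W
n=8: only reaches 7(W), 5(W), 4(W), all W → L
n=9: reaches L-position 8 → W
n=10: only reaches 9(W), 7(W), 6(W), all W → L
n=11: reaches L-position 10 → W
n=12: reaches L-position 8 → W
n=13: reaches L-position 10 → W
n=14: reaches L-position 10 → W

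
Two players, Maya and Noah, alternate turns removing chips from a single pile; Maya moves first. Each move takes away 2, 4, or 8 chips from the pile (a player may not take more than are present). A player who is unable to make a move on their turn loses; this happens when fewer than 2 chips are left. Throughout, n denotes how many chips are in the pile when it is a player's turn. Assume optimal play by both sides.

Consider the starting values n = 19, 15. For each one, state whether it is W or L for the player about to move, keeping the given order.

Label each position W (a win for the player to move) or L (a loss). A position with no legal move is L; any other position is W exactly when some move reaches an L, and L when every move reaches a W.
n=0: no move → L
n=1: no move → L
n=2: →0(L), so W
n=3: →1(L), so W
n=4: →0(L), so W
n=5: →1(L), so W
n=6: →4(W), 2(W) — all W, so L
n=7: →5(W), 3(W) — all W, so L
n=8: →6(L), so W
n=9: →7(L), so W
n=10: →6(L), so W
n=11: →7(L), so W
n=12: →10(W), 8(W), 4(W) — all W, so L
n=13: →11(W), 9(W), 5(W) — all W, so L
n=14: →12(L), so W
n=15: →13(L), so W
n=16: →12(L), so W
n=17: →13(L), so W
n=18: →16(W), 14(W), 10(W) — all W, so L
n=19: →17(W), 15(W), 11(W) — all W, so L

19: L, 15: W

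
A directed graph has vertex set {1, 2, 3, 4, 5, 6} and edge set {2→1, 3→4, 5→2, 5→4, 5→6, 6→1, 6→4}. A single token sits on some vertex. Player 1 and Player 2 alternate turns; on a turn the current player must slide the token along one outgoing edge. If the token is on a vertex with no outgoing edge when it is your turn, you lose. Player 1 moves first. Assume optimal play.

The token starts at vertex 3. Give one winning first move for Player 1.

Compute win/loss labels from the base case upward. A position with no move is L. Any other position is W if it can reach an L in one move, else L.
Every edge goes from a vertex to one that appears earlier in the order 4, 1, 6, 2, 5, 3, so processing vertices in that order labels each vertex after all of its successors.
4: no outgoing edge → L
1: no outgoing edge → L
6: W (go to 1, an L position)
2: W (go to 1, an L position)
5: W (go to 4, an L position)
3: W (go to 4, an L position)
From 3, the L positions reachable in one move are: 4.

Move to 4.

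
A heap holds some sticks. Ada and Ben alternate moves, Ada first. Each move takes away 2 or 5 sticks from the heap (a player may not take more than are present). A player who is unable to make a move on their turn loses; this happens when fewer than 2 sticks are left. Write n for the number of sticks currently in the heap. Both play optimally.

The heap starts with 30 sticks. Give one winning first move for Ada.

Remove 2, leaving 28.

Classify positions by backward induction: terminal positions (no move available) are L. From any other position, the mover wins iff some move reaches an L.
n=0: no move → L
n=1: no move → L
n=2: reaches L-position 0 → W
n=3: reaches L-position 1 → W
n=4: only reaches 2(W), which is W → L
n=5: reaches L-position 0 → W
n=6: reaches L-position 4 → W
n=7: only reaches 5(W), 2(W), all W → L
n=8: only reaches 6(W), 3(W), all W → L
n=9: reaches L-position 7 → W
n=10: reaches L-position 8 → W
n=11: only reaches 9(W), 6(W), all W → L
n=12: reaches L-position 7 → W
n=13: reaches L-position 11 → W
n=14: only reaches 12(W), 9(W), all W → L
n=15: only reaches 13(W), 10(W), all W → L
n=16: reaches L-position 14 → W
n=17: reaches L-position 15 → W
n=18: only reaches 16(W), 13(W), all W → L
n=19: reaches L-position 14 → W
n=20: reaches L-position 18 → W
n=21: only reaches 19(W), 16(W), all W → L
n=22: only reaches 20(W), 17(W), all W → L
n=23: reaches L-position 21 → W
n=24: reaches L-position 22 → W
n=25: only reaches 23(W), 20(W), all W → L
n=26: reaches L-position 21 → W
n=27: reaches L-position 25 → W
n=28: only reaches 26(W), 23(W), all W → L
n=29: only reaches 27(W), 24(W), all W → L
n=30: reaches L-position 28 → W
From 30, the L positions reachable in one move are: 28, 25. Any move reaching one of these is winning.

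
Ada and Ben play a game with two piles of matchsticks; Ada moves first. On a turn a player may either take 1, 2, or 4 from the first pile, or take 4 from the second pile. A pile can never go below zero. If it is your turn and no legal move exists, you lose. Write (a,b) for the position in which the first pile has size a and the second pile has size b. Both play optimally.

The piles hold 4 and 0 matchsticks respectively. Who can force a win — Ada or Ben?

Build the W/L table. Terminal = L. A non-terminal position is W if it has a move to some L; otherwise it is L.
No move ever increases a pile, so every position that can arise here has a ≤ 4 and b ≤ 0; it is enough to label the cells with 0 ≤ a ≤ 4 and 0 ≤ b ≤ 0.
Every move lowers a or b (never raises either), so fill the grid row by row in increasing a, and left to right within a row: each cell's successors are then already labelled.
      b=0
a=0:    L
a=1:    W
a=2:    W
a=3:    L
a=4:    W
Cells with no legal move (terminal, hence L): (0,0).
The remaining L cells, each justified by listing all of its moves:
(3,0): L (options (2,0)(W), (1,0)(W) are all W)
Every other cell has at least one move into one of the L cells above, so it is W.
The starting position (4,0) is W: Ada should move to (3,0), handing over an L position.

Ada wins.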